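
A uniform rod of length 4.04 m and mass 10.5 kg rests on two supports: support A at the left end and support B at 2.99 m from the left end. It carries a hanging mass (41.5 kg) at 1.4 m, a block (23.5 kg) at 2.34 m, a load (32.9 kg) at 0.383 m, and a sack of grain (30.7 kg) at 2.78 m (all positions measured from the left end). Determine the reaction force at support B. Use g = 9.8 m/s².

R_B ≈ 761 N

Choose support A as the axis so its reaction then has zero moment arm.
Beam weight: 10.5 × 9.8 = 102.9 N down at 2.02 m → arm 2.02 m, τ = 102.9 × 2.02 = 207.9 N·m clockwise.
Hanging mass: 41.5 × 9.8 = 406.7 N down at 1.4 m → arm 1.4 m, τ = 406.7 × 1.4 = 569.4 N·m clockwise.
Block: 23.5 × 9.8 = 230.3 N down at 2.34 m → arm 2.34 m, τ = 230.3 × 2.34 = 538.9 N·m clockwise.
Load: 32.9 × 9.8 = 322.4 N down at 0.383 m → arm 0.383 m, τ = 322.4 × 0.383 = 123.5 N·m clockwise.
Sack of grain: 30.7 × 9.8 = 300.9 N down at 2.78 m → arm 2.78 m, τ = 300.9 × 2.78 = 836.5 N·m clockwise.
Net load moment about support A = 2276 N·m clockwise.
Reaction R at support B is upward at 2.99 m, arm 2.99 m → moment R × 2.99 counterclockwise.
For rotational equilibrium, R × 2.99 = 2276, so R = 761 N.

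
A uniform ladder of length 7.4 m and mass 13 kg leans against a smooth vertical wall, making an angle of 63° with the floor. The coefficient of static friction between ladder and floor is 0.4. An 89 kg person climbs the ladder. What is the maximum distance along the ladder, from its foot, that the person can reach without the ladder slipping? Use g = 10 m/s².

d ≈ 6.12 m

Choose the foot of the ladder as the axis so the floor normal and friction both act there and drop out.
Ladder weight 13×10 = 130 N acts at 3.7 m along the ladder; its horizontal arm is 3.7·cos63° = 1.68 m → τ = 218.4 N·m clockwise.
Person weight 89×10 = 890 N at distance d → arm d·cos63° → τ = 890·d·0.454 clockwise.
Wall normal N at the top has arm L sinθ = 6.593 m counterclockwise, so Στ = 0 gives N·6.593 = 218.4 + 404.1·d.
ΣFy = 0 ⇒ N_floor = 1020 N, so the maximum friction is μ_s·N_floor = 0.4×1020 = 408 N. ΣFx = 0 ⇒ N_wall = f, so at the slipping point N = 408 N.
Substituting: 408×6.593 = 218.4 + 404.1·d ⇒ d = (2690 − 218.4) / 404.1 = 6.12 m.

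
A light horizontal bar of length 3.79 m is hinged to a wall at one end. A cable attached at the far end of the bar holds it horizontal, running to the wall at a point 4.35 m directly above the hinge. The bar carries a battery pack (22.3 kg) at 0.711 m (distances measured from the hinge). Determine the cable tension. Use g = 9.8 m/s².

T ≈ 54.4 N

About the hinge:
Battery pack: 22.3 × 9.8 = 218.5 N down at 0.711 m → arm 0.711 m, τ = 218.5 × 0.711 = 155.4 N·m clockwise.
Total clockwise load moment = 155.4 N·m.
The cable tension T acts at 3.79 m; only its component perpendicular to the bar, T sinθ, produces torque. sinθ = h/√(h²+d²) = 4.35/√(4.35²+3.79²) = 0.754.
For rotational equilibrium, T × 3.79 × 0.754 = 155.4, so T = 155.4 / 2.858 = 54.4 N.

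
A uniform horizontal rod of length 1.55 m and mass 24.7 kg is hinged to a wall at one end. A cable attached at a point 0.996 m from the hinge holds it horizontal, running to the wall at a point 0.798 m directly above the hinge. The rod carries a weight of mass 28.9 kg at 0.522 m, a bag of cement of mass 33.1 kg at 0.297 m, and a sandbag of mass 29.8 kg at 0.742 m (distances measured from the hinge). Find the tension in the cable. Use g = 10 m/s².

T ≈ 1060 N

Taking torques about the hinge:
Beam weight: 24.7 × 10 = 247 N down at 0.775 m → arm 0.775 m, τ = 247 × 0.775 = 191.4 N·m clockwise.
Weight: 28.9 × 10 = 289 N down at 0.522 m → arm 0.522 m, τ = 289 × 0.522 = 150.9 N·m clockwise.
Bag of cement: 33.1 × 10 = 331 N down at 0.297 m → arm 0.297 m, τ = 331 × 0.297 = 98.31 N·m clockwise.
Sandbag: 29.8 × 10 = 298 N down at 0.742 m → arm 0.742 m, τ = 298 × 0.742 = 221.1 N·m clockwise.
Total clockwise load moment = 661.7 N·m.
The cable tension T acts at 0.996 m; only its component perpendicular to the rod, T sinθ, produces torque. sinθ = h/√(h²+d²) = 0.798/√(0.798²+0.996²) = 0.6253.
Setting net torque to zero: T × 0.996 × 0.6253 = 661.7 → T = 661.7 / 0.6228 = 1060 N.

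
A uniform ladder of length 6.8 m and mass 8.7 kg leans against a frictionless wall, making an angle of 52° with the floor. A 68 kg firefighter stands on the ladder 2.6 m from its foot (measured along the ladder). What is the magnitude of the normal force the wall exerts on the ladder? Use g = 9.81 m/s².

Choose the foot of the ladder as the axis so the floor normal and friction both act there and drop out.
Ladder weight 8.7×9.81 = 85.35 N acts at 3.4 m along the ladder; its horizontal arm is 3.4·cos52° = 2.093 m → τ = 178.6 N·m clockwise.
Firefighter: 68×9.81 = 667.1 N at 2.6 m → arm 1.601 m → τ = 1068 N·m clockwise.
Wall normal N acts horizontally at the top; its moment arm is the height L sinθ = 6.8·sin52° = 5.358 m, counterclockwise.
Setting net torque to zero: N × 5.358 = 1247 → N = 233 N.

N_wall ≈ 233 N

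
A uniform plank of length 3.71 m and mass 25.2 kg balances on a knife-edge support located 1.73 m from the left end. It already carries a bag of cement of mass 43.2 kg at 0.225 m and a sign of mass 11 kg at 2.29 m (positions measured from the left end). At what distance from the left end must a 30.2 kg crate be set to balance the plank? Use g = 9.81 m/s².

About the knife-edge support (at 1.73 m from the left end):
Beam weight: 25.2 × 9.81 = 247.2 N down at 1.855 m → arm 0.125 m, τ = 247.2 × 0.125 = 30.9 N·m clockwise.
Bag of cement: 43.2 × 9.81 = 423.8 N down at 0.225 m → arm 1.505 m, τ = 423.8 × 1.505 = 637.8 N·m counterclockwise.
Sign: 11 × 9.81 = 107.9 N down at 2.29 m → arm 0.56 m, τ = 107.9 × 0.56 = 60.42 N·m clockwise.
Net moment of existing loads = 546.5 N·m counterclockwise.
The crate weighs 30.2 × 9.81 = 296.3 N and must supply an equal clockwise moment, so its lever arm about the knife-edge support is 546.5 / 296.3 = 1.84 m.
That puts it at 1.73 + 1.84 = 3.57 m from the left end.

x ≈ 3.57 m from the left end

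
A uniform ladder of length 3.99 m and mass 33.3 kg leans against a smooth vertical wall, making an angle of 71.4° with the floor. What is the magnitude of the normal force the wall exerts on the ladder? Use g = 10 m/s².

Choose the foot of the ladder as the axis so the floor normal and friction both act there and drop out.
Ladder weight 33.3×10 = 333 N acts at 1.995 m along the ladder; its horizontal arm is 1.995·cos71.4° = 0.6363 m → τ = 211.9 N·m clockwise.
Wall normal N acts horizontally at the top; its moment arm is the height L sinθ = 3.99·sin71.4° = 3.782 m, counterclockwise.
Setting net torque to zero: N × 3.782 = 211.9 → N = 56 N.

N_wall ≈ 56 N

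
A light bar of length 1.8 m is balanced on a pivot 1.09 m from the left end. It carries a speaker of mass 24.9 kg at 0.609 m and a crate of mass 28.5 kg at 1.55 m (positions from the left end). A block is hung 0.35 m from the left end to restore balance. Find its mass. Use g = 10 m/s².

m ≈ 1.53 kg

Take moments about the pivot (at 1.09 m from the left end).
Speaker: 24.9 × 10 = 249 N down at 0.609 m → arm 0.481 m, τ = 249 × 0.481 = 119.8 N·m counterclockwise.
Crate: 28.5 × 10 = 285 N down at 1.55 m → arm 0.46 m, τ = 285 × 0.46 = 131.1 N·m clockwise.
Net moment of known loads = 11.3 N·m clockwise.
An unknown mass m at 0.35 m has arm 0.74 m; its moment is m·g·0.74 counterclockwise.
Balancing moments: m × 10 × 0.74 = 11.3, giving m = 11.3 / (10 × 0.74) = 1.53 kg.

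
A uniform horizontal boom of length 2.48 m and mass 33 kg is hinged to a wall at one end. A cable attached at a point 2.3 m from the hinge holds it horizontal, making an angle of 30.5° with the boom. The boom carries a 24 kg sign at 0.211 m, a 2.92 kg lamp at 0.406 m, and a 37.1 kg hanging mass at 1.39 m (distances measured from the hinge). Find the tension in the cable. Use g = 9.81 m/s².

Take moments about the hinge.
Beam weight: 33 × 9.81 = 323.7 N down at 1.24 m → arm 1.24 m, τ = 323.7 × 1.24 = 401.4 N·m clockwise.
Sign: 24 × 9.81 = 235.4 N down at 0.211 m → arm 0.211 m, τ = 235.4 × 0.211 = 49.67 N·m clockwise.
Lamp: 2.92 × 9.81 = 28.65 N down at 0.406 m → arm 0.406 m, τ = 28.65 × 0.406 = 11.63 N·m clockwise.
Hanging mass: 37.1 × 9.81 = 364 N down at 1.39 m → arm 1.39 m, τ = 364 × 1.39 = 506 N·m clockwise.
Total clockwise load moment = 968.7 N·m.
The cable tension T acts at 2.3 m; only its component perpendicular to the boom, T sinθ, produces torque. sin 30.5° = 0.5075.
Στ = 0 ⇒ T × 2.3 × 0.5075 = 968.7 ⇒ T = 968.7 / 1.167 = 830 N.

T ≈ 830 N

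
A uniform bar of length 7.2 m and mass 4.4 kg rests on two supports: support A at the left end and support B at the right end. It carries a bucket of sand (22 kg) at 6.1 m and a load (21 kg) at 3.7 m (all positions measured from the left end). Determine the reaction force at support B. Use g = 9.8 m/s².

Sum moments about support A (its reaction then has zero moment arm).
Beam weight: 4.4 × 9.8 = 43.12 N down at 3.6 m → arm 3.6 m, τ = 43.12 × 3.6 = 155.2 N·m clockwise.
Bucket of sand: 22 × 9.8 = 215.6 N down at 6.1 m → arm 6.1 m, τ = 215.6 × 6.1 = 1315 N·m clockwise.
Load: 21 × 9.8 = 205.8 N down at 3.7 m → arm 3.7 m, τ = 205.8 × 3.7 = 761.5 N·m clockwise.
Net load moment about support A = 2232 N·m clockwise.
Reaction R at support B is upward at 7.2 m, arm 7.2 m → moment R × 7.2 counterclockwise.
Στ = 0 ⇒ R × 7.2 = 2232 ⇒ R = 310 N.

R_B ≈ 310 N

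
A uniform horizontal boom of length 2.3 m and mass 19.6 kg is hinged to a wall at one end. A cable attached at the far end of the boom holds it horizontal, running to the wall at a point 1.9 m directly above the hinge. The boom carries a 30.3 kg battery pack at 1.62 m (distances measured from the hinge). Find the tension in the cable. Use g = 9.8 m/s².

T ≈ 479 N

Choose the hinge as the axis so the unknown hinge reaction has zero arm there.
Beam weight: 19.6 × 9.8 = 192.1 N down at 1.15 m → arm 1.15 m, τ = 192.1 × 1.15 = 220.9 N·m clockwise.
Battery pack: 30.3 × 9.8 = 296.9 N down at 1.62 m → arm 1.62 m, τ = 296.9 × 1.62 = 481 N·m clockwise.
Total clockwise load moment = 701.9 N·m.
The cable tension T acts at 2.3 m; only its component perpendicular to the boom, T sinθ, produces torque. sinθ = h/√(h²+d²) = 1.9/√(1.9²+2.3²) = 0.6369.
Στ = 0 ⇒ T × 2.3 × 0.6369 = 701.9 ⇒ T = 701.9 / 1.465 = 479 N.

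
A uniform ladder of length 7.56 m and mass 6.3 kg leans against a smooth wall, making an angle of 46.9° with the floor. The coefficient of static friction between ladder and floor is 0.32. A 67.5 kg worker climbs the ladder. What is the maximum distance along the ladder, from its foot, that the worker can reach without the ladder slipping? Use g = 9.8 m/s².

d ≈ 2.47 m

Take moments about the foot of the ladder.
Ladder weight 6.3×9.8 = 61.74 N acts at 3.78 m along the ladder; its horizontal arm is 3.78·cos46.9° = 2.583 m → τ = 159.5 N·m clockwise.
Worker weight 67.5×9.8 = 661.5 N at distance d → arm d·cos46.9° → τ = 661.5·d·0.6833 clockwise.
Wall normal N at the top has arm L sinθ = 5.52 m counterclockwise, so Στ = 0 gives N·5.52 = 159.5 + 452·d.
ΣFy = 0 ⇒ N_floor = 723.2 N, so the maximum friction is μ_s·N_floor = 0.32×723.2 = 231.4 N. ΣFx = 0 ⇒ N_wall = f, so at the slipping point N = 231.4 N.
Substituting: 231.4×5.52 = 159.5 + 452·d ⇒ d = (1277 − 159.5) / 452 = 2.47 m.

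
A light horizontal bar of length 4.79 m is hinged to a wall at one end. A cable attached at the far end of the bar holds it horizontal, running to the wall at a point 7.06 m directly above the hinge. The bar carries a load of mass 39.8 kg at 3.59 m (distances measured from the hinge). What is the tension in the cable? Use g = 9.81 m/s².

Take moments about the hinge.
Load: 39.8 × 9.81 = 390.4 N down at 3.59 m → arm 3.59 m, τ = 390.4 × 3.59 = 1402 N·m clockwise.
Total clockwise load moment = 1402 N·m.
The cable tension T acts at 4.79 m; only its component perpendicular to the bar, T sinθ, produces torque. sinθ = h/√(h²+d²) = 7.06/√(7.06²+4.79²) = 0.8275.
Setting net torque to zero: T × 4.79 × 0.8275 = 1402 → T = 1402 / 3.964 = 354 N.

T ≈ 354 N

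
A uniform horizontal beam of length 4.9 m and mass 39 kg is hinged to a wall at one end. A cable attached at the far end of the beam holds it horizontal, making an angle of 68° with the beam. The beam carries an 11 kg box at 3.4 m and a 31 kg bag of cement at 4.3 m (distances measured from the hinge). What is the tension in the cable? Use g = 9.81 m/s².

T ≈ 575 N

About the hinge:
Beam weight: 39 × 9.81 = 382.6 N down at 2.45 m → arm 2.45 m, τ = 382.6 × 2.45 = 937.4 N·m clockwise.
Box: 11 × 9.81 = 107.9 N down at 3.4 m → arm 3.4 m, τ = 107.9 × 3.4 = 366.9 N·m clockwise.
Bag of cement: 31 × 9.81 = 304.1 N down at 4.3 m → arm 4.3 m, τ = 304.1 × 4.3 = 1308 N·m clockwise.
Total clockwise load moment = 2612 N·m.
The cable tension T acts at 4.9 m; only its component perpendicular to the beam, T sinθ, produces torque. sin 68° = 0.9272.
For rotational equilibrium, T × 4.9 × 0.9272 = 2612, so T = 2612 / 4.543 = 575 N.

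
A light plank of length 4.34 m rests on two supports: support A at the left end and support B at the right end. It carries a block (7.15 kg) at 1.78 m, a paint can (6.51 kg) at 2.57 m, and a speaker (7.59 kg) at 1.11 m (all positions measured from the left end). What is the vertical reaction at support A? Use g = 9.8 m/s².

About support B:
Block: 7.15 × 9.8 = 70.07 N down at 1.78 m → arm 2.56 m, τ = 70.07 × 2.56 = 179.4 N·m counterclockwise.
Paint can: 6.51 × 9.8 = 63.8 N down at 2.57 m → arm 1.77 m, τ = 63.8 × 1.77 = 112.9 N·m counterclockwise.
Speaker: 7.59 × 9.8 = 74.38 N down at 1.11 m → arm 3.23 m, τ = 74.38 × 3.23 = 240.2 N·m counterclockwise.
Net load moment about support B = 532.5 N·m counterclockwise.
Reaction R at support A is upward at 0 m, arm 4.34 m → moment R × 4.34 clockwise.
Στ = 0 ⇒ R × 4.34 = 532.5 ⇒ R = 123 N.

R_A ≈ 123 N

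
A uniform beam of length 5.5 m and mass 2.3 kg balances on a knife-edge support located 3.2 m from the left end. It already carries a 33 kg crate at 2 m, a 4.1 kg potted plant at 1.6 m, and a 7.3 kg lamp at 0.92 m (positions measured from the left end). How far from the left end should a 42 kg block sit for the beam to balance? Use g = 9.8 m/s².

Choose the knife-edge support (at 3.2 m from the left end) as the axis so the support reaction has zero arm there.
Beam weight: 2.3 × 9.8 = 22.54 N down at 2.75 m → arm 0.45 m, τ = 22.54 × 0.45 = 10.14 N·m counterclockwise.
Crate: 33 × 9.8 = 323.4 N down at 2 m → arm 1.2 m, τ = 323.4 × 1.2 = 388.1 N·m counterclockwise.
Potted plant: 4.1 × 9.8 = 40.18 N down at 1.6 m → arm 1.6 m, τ = 40.18 × 1.6 = 64.29 N·m counterclockwise.
Lamp: 7.3 × 9.8 = 71.54 N down at 0.92 m → arm 2.28 m, τ = 71.54 × 2.28 = 163.1 N·m counterclockwise.
Net moment of existing loads = 625.6 N·m counterclockwise.
The block weighs 42 × 9.8 = 411.6 N and must supply an equal clockwise moment, so its lever arm about the knife-edge support is 625.6 / 411.6 = 1.52 m.
That puts it at 3.2 + 1.52 = 4.72 m from the left end.

x ≈ 4.72 m from the left end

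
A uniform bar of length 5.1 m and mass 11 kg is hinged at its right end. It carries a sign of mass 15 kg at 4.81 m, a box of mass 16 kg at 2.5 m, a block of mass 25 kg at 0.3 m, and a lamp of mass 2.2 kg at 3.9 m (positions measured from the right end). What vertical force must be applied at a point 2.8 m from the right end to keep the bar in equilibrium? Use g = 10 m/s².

F ≈ 558 N

About the right end:
Beam weight: 11 × 10 = 110 N down at 2.55 m → arm 2.55 m, τ = 110 × 2.55 = 280.5 N·m counterclockwise.
Sign: 15 × 10 = 150 N down at 4.81 m → arm 4.81 m, τ = 150 × 4.81 = 721.5 N·m counterclockwise.
Box: 16 × 10 = 160 N down at 2.5 m → arm 2.5 m, τ = 160 × 2.5 = 400 N·m counterclockwise.
Block: 25 × 10 = 250 N down at 0.3 m → arm 0.3 m, τ = 250 × 0.3 = 75 N·m counterclockwise.
Lamp: 2.2 × 10 = 22 N down at 3.9 m → arm 3.9 m, τ = 22 × 3.9 = 85.8 N·m counterclockwise.
Net moment of the loads = 1563 N·m counterclockwise.
The upward force F acts at a point 2.8 m from the right end, arm 2.8 m, giving F × 2.8 clockwise.
Στ = 0 ⇒ F × 2.8 = 1563 ⇒ F = 1563 / 2.8 = 558 N.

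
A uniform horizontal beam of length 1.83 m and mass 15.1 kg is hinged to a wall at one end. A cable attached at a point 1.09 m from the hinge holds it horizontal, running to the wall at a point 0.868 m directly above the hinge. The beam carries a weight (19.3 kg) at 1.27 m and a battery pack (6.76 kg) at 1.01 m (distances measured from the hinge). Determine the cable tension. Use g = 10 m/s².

Sum moments about the hinge (the unknown hinge reaction has zero arm there).
Beam weight: 15.1 × 10 = 151 N down at 0.915 m → arm 0.915 m, τ = 151 × 0.915 = 138.2 N·m clockwise.
Weight: 19.3 × 10 = 193 N down at 1.27 m → arm 1.27 m, τ = 193 × 1.27 = 245.1 N·m clockwise.
Battery pack: 6.76 × 10 = 67.6 N down at 1.01 m → arm 1.01 m, τ = 67.6 × 1.01 = 68.28 N·m clockwise.
Total clockwise load moment = 451.6 N·m.
The cable tension T acts at 1.09 m; only its component perpendicular to the beam, T sinθ, produces torque. sinθ = h/√(h²+d²) = 0.868/√(0.868²+1.09²) = 0.6229.
Στ = 0 ⇒ T × 1.09 × 0.6229 = 451.6 ⇒ T = 451.6 / 0.679 = 665 N.

T ≈ 665 N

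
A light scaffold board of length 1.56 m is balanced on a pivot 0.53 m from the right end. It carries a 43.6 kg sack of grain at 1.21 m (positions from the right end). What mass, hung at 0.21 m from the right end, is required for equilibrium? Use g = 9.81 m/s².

m ≈ 92.6 kg

Sum moments about the pivot (at 0.53 m from the right end) (the support reaction has zero arm there).
Sack of grain: 43.6 × 9.81 = 427.7 N down at 1.21 m → arm 0.68 m, τ = 427.7 × 0.68 = 290.8 N·m counterclockwise.
Net moment of known loads = 290.8 N·m counterclockwise.
An unknown mass m at 0.21 m has arm 0.32 m; its moment is m·g·0.32 clockwise.
Setting net torque to zero: m × 9.81 × 0.32 = 290.8 → m = 290.8 / (9.81 × 0.32) = 92.6 kg.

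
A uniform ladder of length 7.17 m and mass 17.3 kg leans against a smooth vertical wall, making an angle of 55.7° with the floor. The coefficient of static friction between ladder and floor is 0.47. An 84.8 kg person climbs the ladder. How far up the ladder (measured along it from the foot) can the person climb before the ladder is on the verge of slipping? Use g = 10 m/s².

d ≈ 5.22 m

About the foot of the ladder:
Ladder weight 17.3×10 = 173 N acts at 3.585 m along the ladder; its horizontal arm is 3.585·cos55.7° = 2.02 m → τ = 349.5 N·m clockwise.
Person weight 84.8×10 = 848 N at distance d → arm d·cos55.7° → τ = 848·d·0.5635 clockwise.
Wall normal N at the top has arm L sinθ = 5.923 m counterclockwise, so Στ = 0 gives N·5.923 = 349.5 + 477.8·d.
ΣFy = 0 ⇒ N_floor = 1021 N, so the maximum friction is μ_s·N_floor = 0.47×1021 = 479.9 N. ΣFx = 0 ⇒ N_wall = f, so at the slipping point N = 479.9 N.
Substituting: 479.9×5.923 = 349.5 + 477.8·d ⇒ d = (2842 − 349.5) / 477.8 = 5.22 m.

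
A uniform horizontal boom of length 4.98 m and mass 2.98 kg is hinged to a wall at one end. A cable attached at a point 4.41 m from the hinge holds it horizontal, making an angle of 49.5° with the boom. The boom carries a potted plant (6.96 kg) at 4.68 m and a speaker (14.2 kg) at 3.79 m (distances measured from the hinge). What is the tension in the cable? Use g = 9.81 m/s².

T ≈ 274 N

Choose the hinge as the axis so the unknown hinge reaction has zero arm there.
Beam weight: 2.98 × 9.81 = 29.23 N down at 2.49 m → arm 2.49 m, τ = 29.23 × 2.49 = 72.78 N·m clockwise.
Potted plant: 6.96 × 9.81 = 68.28 N down at 4.68 m → arm 4.68 m, τ = 68.28 × 4.68 = 319.6 N·m clockwise.
Speaker: 14.2 × 9.81 = 139.3 N down at 3.79 m → arm 3.79 m, τ = 139.3 × 3.79 = 527.9 N·m clockwise.
Total clockwise load moment = 920.3 N·m.
The cable tension T acts at 4.41 m; only its component perpendicular to the boom, T sinθ, produces torque. sin 49.5° = 0.7604.
Στ = 0 ⇒ T × 4.41 × 0.7604 = 920.3 ⇒ T = 920.3 / 3.353 = 274 N.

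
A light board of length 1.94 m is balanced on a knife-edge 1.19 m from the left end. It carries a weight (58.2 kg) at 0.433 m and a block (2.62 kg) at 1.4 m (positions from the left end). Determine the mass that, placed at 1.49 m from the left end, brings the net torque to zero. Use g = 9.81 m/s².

m ≈ 145 kg

About the knife-edge (at 1.19 m from the left end):
Weight: 58.2 × 9.81 = 570.9 N down at 0.433 m → arm 0.757 m, τ = 570.9 × 0.757 = 432.2 N·m counterclockwise.
Block: 2.62 × 9.81 = 25.7 N down at 1.4 m → arm 0.21 m, τ = 25.7 × 0.21 = 5.397 N·m clockwise.
Net moment of known loads = 426.8 N·m counterclockwise.
An unknown mass m at 1.49 m has arm 0.3 m; its moment is m·g·0.3 clockwise.
Setting net torque to zero: m × 9.81 × 0.3 = 426.8 → m = 426.8 / (9.81 × 0.3) = 145 kg.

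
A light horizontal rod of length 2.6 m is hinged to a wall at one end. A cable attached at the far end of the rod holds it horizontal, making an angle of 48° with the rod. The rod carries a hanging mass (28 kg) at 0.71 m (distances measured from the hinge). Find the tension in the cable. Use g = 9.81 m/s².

T ≈ 101 N

Taking torques about the hinge:
Hanging mass: 28 × 9.81 = 274.7 N down at 0.71 m → arm 0.71 m, τ = 274.7 × 0.71 = 195 N·m clockwise.
Total clockwise load moment = 195 N·m.
The cable tension T acts at 2.6 m; only its component perpendicular to the rod, T sinθ, produces torque. sin 48° = 0.7431.
For rotational equilibrium, T × 2.6 × 0.7431 = 195, so T = 195 / 1.932 = 101 N.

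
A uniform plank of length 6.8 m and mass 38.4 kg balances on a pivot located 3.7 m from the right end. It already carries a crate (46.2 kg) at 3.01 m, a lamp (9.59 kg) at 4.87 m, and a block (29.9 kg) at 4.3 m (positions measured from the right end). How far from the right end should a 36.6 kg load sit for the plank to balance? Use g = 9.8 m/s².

x ≈ 4.09 m from the right end

Taking torques about the pivot (at 3.7 m from the right end):
Beam weight: 38.4 × 9.8 = 376.3 N down at 3.4 m → arm 0.3 m, τ = 376.3 × 0.3 = 112.9 N·m clockwise.
Crate: 46.2 × 9.8 = 452.8 N down at 3.01 m → arm 0.69 m, τ = 452.8 × 0.69 = 312.4 N·m clockwise.
Lamp: 9.59 × 9.8 = 93.98 N down at 4.87 m → arm 1.17 m, τ = 93.98 × 1.17 = 110 N·m counterclockwise.
Block: 29.9 × 9.8 = 293 N down at 4.3 m → arm 0.6 m, τ = 293 × 0.6 = 175.8 N·m counterclockwise.
Net moment of existing loads = 139.5 N·m clockwise.
The load weighs 36.6 × 9.8 = 358.7 N and must supply an equal counterclockwise moment, so its lever arm about the pivot is 139.5 / 358.7 = 0.389 m.
That puts it at 3.7 + 0.389 = 4.09 m from the right end.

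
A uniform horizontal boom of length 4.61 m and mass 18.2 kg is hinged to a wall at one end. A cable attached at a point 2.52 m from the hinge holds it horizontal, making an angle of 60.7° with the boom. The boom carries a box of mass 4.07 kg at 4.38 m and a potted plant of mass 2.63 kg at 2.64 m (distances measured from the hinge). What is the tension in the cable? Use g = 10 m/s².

Sum moments about the hinge (the unknown hinge reaction has zero arm there).
Beam weight: 18.2 × 10 = 182 N down at 2.305 m → arm 2.305 m, τ = 182 × 2.305 = 419.5 N·m clockwise.
Box: 4.07 × 10 = 40.7 N down at 4.38 m → arm 4.38 m, τ = 40.7 × 4.38 = 178.3 N·m clockwise.
Potted plant: 2.63 × 10 = 26.3 N down at 2.64 m → arm 2.64 m, τ = 26.3 × 2.64 = 69.43 N·m clockwise.
Total clockwise load moment = 667.2 N·m.
The cable tension T acts at 2.52 m; only its component perpendicular to the boom, T sinθ, produces torque. sin 60.7° = 0.8721.
Balancing moments: T × 2.52 × 0.8721 = 667.2, giving T = 667.2 / 2.198 = 304 N.

T ≈ 304 N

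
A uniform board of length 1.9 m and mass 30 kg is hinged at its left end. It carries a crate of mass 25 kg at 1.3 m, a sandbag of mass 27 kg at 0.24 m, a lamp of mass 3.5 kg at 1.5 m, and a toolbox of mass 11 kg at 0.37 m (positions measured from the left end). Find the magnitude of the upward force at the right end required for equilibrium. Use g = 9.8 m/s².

Taking torques about the left end:
Beam weight: 30 × 9.8 = 294 N down at 0.95 m → arm 0.95 m, τ = 294 × 0.95 = 279.3 N·m clockwise.
Crate: 25 × 9.8 = 245 N down at 1.3 m → arm 1.3 m, τ = 245 × 1.3 = 318.5 N·m clockwise.
Sandbag: 27 × 9.8 = 264.6 N down at 0.24 m → arm 0.24 m, τ = 264.6 × 0.24 = 63.5 N·m clockwise.
Lamp: 3.5 × 9.8 = 34.3 N down at 1.5 m → arm 1.5 m, τ = 34.3 × 1.5 = 51.45 N·m clockwise.
Toolbox: 11 × 9.8 = 107.8 N down at 0.37 m → arm 0.37 m, τ = 107.8 × 0.37 = 39.89 N·m clockwise.
Net moment of the loads = 752.6 N·m clockwise.
The upward force F acts at the right end, arm 1.9 m, giving F × 1.9 counterclockwise.
Στ = 0 ⇒ F × 1.9 = 752.6 ⇒ F = 752.6 / 1.9 = 396 N.

F ≈ 396 N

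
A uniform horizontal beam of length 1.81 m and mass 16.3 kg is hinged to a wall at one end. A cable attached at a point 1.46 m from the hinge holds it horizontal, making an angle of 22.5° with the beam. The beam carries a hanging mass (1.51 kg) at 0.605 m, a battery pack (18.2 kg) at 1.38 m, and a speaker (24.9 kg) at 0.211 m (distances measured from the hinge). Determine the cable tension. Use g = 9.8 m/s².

T ≈ 807 N

About the hinge:
Beam weight: 16.3 × 9.8 = 159.7 N down at 0.905 m → arm 0.905 m, τ = 159.7 × 0.905 = 144.5 N·m clockwise.
Hanging mass: 1.51 × 9.8 = 14.8 N down at 0.605 m → arm 0.605 m, τ = 14.8 × 0.605 = 8.954 N·m clockwise.
Battery pack: 18.2 × 9.8 = 178.4 N down at 1.38 m → arm 1.38 m, τ = 178.4 × 1.38 = 246.2 N·m clockwise.
Speaker: 24.9 × 9.8 = 244 N down at 0.211 m → arm 0.211 m, τ = 244 × 0.211 = 51.48 N·m clockwise.
Total clockwise load moment = 451.1 N·m.
The cable tension T acts at 1.46 m; only its component perpendicular to the beam, T sinθ, produces torque. sin 22.5° = 0.3827.
For rotational equilibrium, T × 1.46 × 0.3827 = 451.1, so T = 451.1 / 0.5587 = 807 N.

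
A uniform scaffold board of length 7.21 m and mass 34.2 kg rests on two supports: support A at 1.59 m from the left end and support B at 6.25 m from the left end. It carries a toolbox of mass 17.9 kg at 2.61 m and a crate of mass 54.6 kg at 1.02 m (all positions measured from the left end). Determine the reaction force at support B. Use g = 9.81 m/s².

R_B ≈ 118 N

About support A:
Beam weight: 34.2 × 9.81 = 335.5 N down at 3.605 m → arm 2.015 m, τ = 335.5 × 2.015 = 676 N·m clockwise.
Toolbox: 17.9 × 9.81 = 175.6 N down at 2.61 m → arm 1.02 m, τ = 175.6 × 1.02 = 179.1 N·m clockwise.
Crate: 54.6 × 9.81 = 535.6 N down at 1.02 m → arm 0.57 m, τ = 535.6 × 0.57 = 305.3 N·m counterclockwise.
Net load moment about support A = 549.8 N·m clockwise.
Reaction R at support B is upward at 6.25 m, arm 4.66 m → moment R × 4.66 counterclockwise.
Setting net torque to zero: R × 4.66 = 549.8 → R = 118 N.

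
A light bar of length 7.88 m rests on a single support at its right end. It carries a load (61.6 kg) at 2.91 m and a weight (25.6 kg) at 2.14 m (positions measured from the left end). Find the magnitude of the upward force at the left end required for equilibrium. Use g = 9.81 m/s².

Take moments about the right end.
Load: 61.6 × 9.81 = 604.3 N down at 2.91 m → arm 4.97 m, τ = 604.3 × 4.97 = 3003 N·m counterclockwise.
Weight: 25.6 × 9.81 = 251.1 N down at 2.14 m → arm 5.74 m, τ = 251.1 × 5.74 = 1441 N·m counterclockwise.
Net moment of the loads = 4444 N·m counterclockwise.
The upward force F acts at the left end, arm 7.88 m, giving F × 7.88 clockwise.
For rotational equilibrium, F × 7.88 = 4444, so F = 4444 / 7.88 = 564 N.

F ≈ 564 N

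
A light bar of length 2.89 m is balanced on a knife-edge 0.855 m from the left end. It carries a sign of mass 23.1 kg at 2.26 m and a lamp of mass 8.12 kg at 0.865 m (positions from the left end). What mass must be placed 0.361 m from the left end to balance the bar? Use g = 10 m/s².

m ≈ 65.9 kg

Taking torques about the knife-edge (at 0.855 m from the left end):
Sign: 23.1 × 10 = 231 N down at 2.26 m → arm 1.405 m, τ = 231 × 1.405 = 324.6 N·m clockwise.
Lamp: 8.12 × 10 = 81.2 N down at 0.865 m → arm 0.01 m, τ = 81.2 × 0.01 = 0.812 N·m clockwise.
Net moment of known loads = 325.4 N·m clockwise.
An unknown mass m at 0.361 m has arm 0.494 m; its moment is m·g·0.494 counterclockwise.
Στ = 0 ⇒ m × 10 × 0.494 = 325.4 ⇒ m = 325.4 / (10 × 0.494) = 65.9 kg.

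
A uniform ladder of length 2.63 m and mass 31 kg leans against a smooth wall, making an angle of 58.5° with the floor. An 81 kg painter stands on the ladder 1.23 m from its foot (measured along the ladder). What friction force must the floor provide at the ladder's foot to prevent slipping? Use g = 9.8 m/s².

f ≈ 321 N

About the foot of the ladder:
Ladder weight 31×9.8 = 303.8 N acts at 1.315 m along the ladder; its horizontal arm is 1.315·cos58.5° = 0.6871 m → τ = 208.7 N·m clockwise.
Painter: 81×9.8 = 793.8 N at 1.23 m → arm 0.6427 m → τ = 510.2 N·m clockwise.
Wall normal N acts horizontally at the top; its moment arm is the height L sinθ = 2.63·sin58.5° = 2.242 m, counterclockwise.
Balancing moments: N × 2.242 = 718.9, giving N = 321 N.
ΣFx = 0: friction at the foot balances the wall's push, so f = N_wall = 321 N.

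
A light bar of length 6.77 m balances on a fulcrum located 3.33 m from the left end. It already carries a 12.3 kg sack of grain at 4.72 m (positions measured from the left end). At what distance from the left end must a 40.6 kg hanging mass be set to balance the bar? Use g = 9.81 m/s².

x ≈ 2.91 m from the left end

Take moments about the fulcrum (at 3.33 m from the left end).
Sack of grain: 12.3 × 9.81 = 120.7 N down at 4.72 m → arm 1.39 m, τ = 120.7 × 1.39 = 167.8 N·m clockwise.
Net moment of existing loads = 167.8 N·m clockwise.
The hanging mass weighs 40.6 × 9.81 = 398.3 N and must supply an equal counterclockwise moment, so its lever arm about the fulcrum is 167.8 / 398.3 = 0.421 m.
That puts it at 3.33 − 0.421 = 2.91 m from the left end.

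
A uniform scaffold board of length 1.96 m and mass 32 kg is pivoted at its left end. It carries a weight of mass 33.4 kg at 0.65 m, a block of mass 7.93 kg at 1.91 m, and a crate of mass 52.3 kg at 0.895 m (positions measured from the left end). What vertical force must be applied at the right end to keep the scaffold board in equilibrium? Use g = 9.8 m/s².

F ≈ 575 N

About the left end:
Beam weight: 32 × 9.8 = 313.6 N down at 0.98 m → arm 0.98 m, τ = 313.6 × 0.98 = 307.3 N·m clockwise.
Weight: 33.4 × 9.8 = 327.3 N down at 0.65 m → arm 0.65 m, τ = 327.3 × 0.65 = 212.7 N·m clockwise.
Block: 7.93 × 9.8 = 77.71 N down at 1.91 m → arm 1.91 m, τ = 77.71 × 1.91 = 148.4 N·m clockwise.
Crate: 52.3 × 9.8 = 512.5 N down at 0.895 m → arm 0.895 m, τ = 512.5 × 0.895 = 458.7 N·m clockwise.
Net moment of the loads = 1127 N·m clockwise.
The upward force F acts at the right end, arm 1.96 m, giving F × 1.96 counterclockwise.
Balancing moments: F × 1.96 = 1127, giving F = 1127 / 1.96 = 575 N.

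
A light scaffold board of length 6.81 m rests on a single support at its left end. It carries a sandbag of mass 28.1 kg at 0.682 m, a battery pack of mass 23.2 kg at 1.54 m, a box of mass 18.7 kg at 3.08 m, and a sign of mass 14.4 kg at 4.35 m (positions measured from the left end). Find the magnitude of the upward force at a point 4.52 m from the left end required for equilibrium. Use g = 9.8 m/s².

F ≈ 380 N

About the left end:
Sandbag: 28.1 × 9.8 = 275.4 N down at 0.682 m → arm 0.682 m, τ = 275.4 × 0.682 = 187.8 N·m clockwise.
Battery pack: 23.2 × 9.8 = 227.4 N down at 1.54 m → arm 1.54 m, τ = 227.4 × 1.54 = 350.2 N·m clockwise.
Box: 18.7 × 9.8 = 183.3 N down at 3.08 m → arm 3.08 m, τ = 183.3 × 3.08 = 564.6 N·m clockwise.
Sign: 14.4 × 9.8 = 141.1 N down at 4.35 m → arm 4.35 m, τ = 141.1 × 4.35 = 613.8 N·m clockwise.
Net moment of the loads = 1716 N·m clockwise.
The upward force F acts at a point 4.52 m from the left end, arm 4.52 m, giving F × 4.52 counterclockwise.
For rotational equilibrium, F × 4.52 = 1716, so F = 1716 / 4.52 = 380 N.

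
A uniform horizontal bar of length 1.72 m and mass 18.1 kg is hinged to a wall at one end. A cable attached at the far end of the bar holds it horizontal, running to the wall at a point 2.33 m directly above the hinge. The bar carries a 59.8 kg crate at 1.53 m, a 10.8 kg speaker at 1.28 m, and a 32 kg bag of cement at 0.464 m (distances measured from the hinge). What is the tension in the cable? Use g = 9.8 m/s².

Choose the hinge as the axis so the unknown hinge reaction has zero arm there.
Beam weight: 18.1 × 9.8 = 177.4 N down at 0.86 m → arm 0.86 m, τ = 177.4 × 0.86 = 152.6 N·m clockwise.
Crate: 59.8 × 9.8 = 586 N down at 1.53 m → arm 1.53 m, τ = 586 × 1.53 = 896.6 N·m clockwise.
Speaker: 10.8 × 9.8 = 105.8 N down at 1.28 m → arm 1.28 m, τ = 105.8 × 1.28 = 135.4 N·m clockwise.
Bag of cement: 32 × 9.8 = 313.6 N down at 0.464 m → arm 0.464 m, τ = 313.6 × 0.464 = 145.5 N·m clockwise.
Total clockwise load moment = 1330 N·m.
The cable tension T acts at 1.72 m; only its component perpendicular to the bar, T sinθ, produces torque. sinθ = h/√(h²+d²) = 2.33/√(2.33²+1.72²) = 0.8045.
For rotational equilibrium, T × 1.72 × 0.8045 = 1330, so T = 1330 / 1.384 = 961 N.

T ≈ 961 N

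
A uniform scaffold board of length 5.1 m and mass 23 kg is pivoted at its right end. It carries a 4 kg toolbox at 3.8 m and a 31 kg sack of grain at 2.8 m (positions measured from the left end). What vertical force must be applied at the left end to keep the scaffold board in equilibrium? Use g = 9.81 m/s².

F ≈ 260 N

Taking torques about the right end:
Beam weight: 23 × 9.81 = 225.6 N down at 2.55 m → arm 2.55 m, τ = 225.6 × 2.55 = 575.3 N·m counterclockwise.
Toolbox: 4 × 9.81 = 39.24 N down at 3.8 m → arm 1.3 m, τ = 39.24 × 1.3 = 51.01 N·m counterclockwise.
Sack of grain: 31 × 9.81 = 304.1 N down at 2.8 m → arm 2.3 m, τ = 304.1 × 2.3 = 699.4 N·m counterclockwise.
Net moment of the loads = 1326 N·m counterclockwise.
The upward force F acts at the left end, arm 5.1 m, giving F × 5.1 clockwise.
Balancing moments: F × 5.1 = 1326, giving F = 1326 / 5.1 = 260 N.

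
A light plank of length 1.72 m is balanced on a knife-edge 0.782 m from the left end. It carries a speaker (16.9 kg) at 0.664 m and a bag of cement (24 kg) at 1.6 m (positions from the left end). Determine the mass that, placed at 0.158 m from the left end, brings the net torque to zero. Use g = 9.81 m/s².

Take moments about the knife-edge (at 0.782 m from the left end).
Speaker: 16.9 × 9.81 = 165.8 N down at 0.664 m → arm 0.118 m, τ = 165.8 × 0.118 = 19.56 N·m counterclockwise.
Bag of cement: 24 × 9.81 = 235.4 N down at 1.6 m → arm 0.818 m, τ = 235.4 × 0.818 = 192.6 N·m clockwise.
Net moment of known loads = 173 N·m clockwise.
An unknown mass m at 0.158 m has arm 0.624 m; its moment is m·g·0.624 counterclockwise.
Balancing moments: m × 9.81 × 0.624 = 173, giving m = 173 / (9.81 × 0.624) = 28.3 kg.

m ≈ 28.3 kg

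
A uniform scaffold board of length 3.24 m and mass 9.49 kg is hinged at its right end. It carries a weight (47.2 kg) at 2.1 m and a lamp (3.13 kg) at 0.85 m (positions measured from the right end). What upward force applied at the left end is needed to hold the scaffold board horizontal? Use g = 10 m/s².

F ≈ 362 N

Take moments about the right end.
Beam weight: 9.49 × 10 = 94.9 N down at 1.62 m → arm 1.62 m, τ = 94.9 × 1.62 = 153.7 N·m counterclockwise.
Weight: 47.2 × 10 = 472 N down at 2.1 m → arm 2.1 m, τ = 472 × 2.1 = 991.2 N·m counterclockwise.
Lamp: 3.13 × 10 = 31.3 N down at 0.85 m → arm 0.85 m, τ = 31.3 × 0.85 = 26.61 N·m counterclockwise.
Net moment of the loads = 1172 N·m counterclockwise.
The upward force F acts at the left end, arm 3.24 m, giving F × 3.24 clockwise.
Balancing moments: F × 3.24 = 1172, giving F = 1172 / 3.24 = 362 N.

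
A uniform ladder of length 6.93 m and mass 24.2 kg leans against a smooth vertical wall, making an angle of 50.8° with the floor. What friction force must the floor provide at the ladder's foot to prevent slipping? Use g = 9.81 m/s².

Sum moments about the foot of the ladder (the floor normal and friction both act there and drop out).
Ladder weight 24.2×9.81 = 237.4 N acts at 3.465 m along the ladder; its horizontal arm is 3.465·cos50.8° = 2.19 m → τ = 519.9 N·m clockwise.
Wall normal N acts horizontally at the top; its moment arm is the height L sinθ = 6.93·sin50.8° = 5.37 m, counterclockwise.
Στ = 0 ⇒ N × 5.37 = 519.9 ⇒ N = 96.8 N.
ΣFx = 0: friction at the foot balances the wall's push, so f = N_wall = 96.8 N.

f ≈ 96.8 N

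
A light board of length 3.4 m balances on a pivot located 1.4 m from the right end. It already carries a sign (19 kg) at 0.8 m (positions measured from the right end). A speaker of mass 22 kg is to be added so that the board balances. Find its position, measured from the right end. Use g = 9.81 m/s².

Take moments about the pivot (at 1.4 m from the right end).
Sign: 19 × 9.81 = 186.4 N down at 0.8 m → arm 0.6 m, τ = 186.4 × 0.6 = 111.8 N·m clockwise.
Net moment of existing loads = 111.8 N·m clockwise.
The speaker weighs 22 × 9.81 = 215.8 N and must supply an equal counterclockwise moment, so its lever arm about the pivot is 111.8 / 215.8 = 0.518 m.
That puts it at 1.4 + 0.518 = 1.92 m from the right end.

x ≈ 1.92 m from the right end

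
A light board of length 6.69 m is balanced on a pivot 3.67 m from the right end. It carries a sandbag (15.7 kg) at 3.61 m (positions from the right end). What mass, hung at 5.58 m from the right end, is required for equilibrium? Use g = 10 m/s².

m ≈ 0.493 kg

Taking torques about the pivot (at 3.67 m from the right end):
Sandbag: 15.7 × 10 = 157 N down at 3.61 m → arm 0.06 m, τ = 157 × 0.06 = 9.42 N·m clockwise.
Net moment of known loads = 9.42 N·m clockwise.
An unknown mass m at 5.58 m has arm 1.91 m; its moment is m·g·1.91 counterclockwise.
Setting net torque to zero: m × 10 × 1.91 = 9.42 → m = 9.42 / (10 × 1.91) = 0.493 kg.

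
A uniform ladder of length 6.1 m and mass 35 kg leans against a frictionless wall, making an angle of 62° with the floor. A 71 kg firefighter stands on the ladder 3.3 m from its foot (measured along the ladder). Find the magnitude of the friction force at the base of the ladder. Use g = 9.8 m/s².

About the foot of the ladder:
Ladder weight 35×9.8 = 343 N acts at 3.05 m along the ladder; its horizontal arm is 3.05·cos62° = 1.432 m → τ = 491.2 N·m clockwise.
Firefighter: 71×9.8 = 695.8 N at 3.3 m → arm 1.549 m → τ = 1078 N·m clockwise.
Wall normal N acts horizontally at the top; its moment arm is the height L sinθ = 6.1·sin62° = 5.386 m, counterclockwise.
Setting net torque to zero: N × 5.386 = 1569 → N = 291 N.
ΣFx = 0: friction at the foot balances the wall's push, so f = N_wall = 291 N.

f ≈ 291 N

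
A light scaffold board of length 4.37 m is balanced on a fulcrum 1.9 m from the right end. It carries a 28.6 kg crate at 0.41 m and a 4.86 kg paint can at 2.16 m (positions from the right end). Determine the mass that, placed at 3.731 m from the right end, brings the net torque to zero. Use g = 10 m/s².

Take moments about the fulcrum (at 1.9 m from the right end).
Crate: 28.6 × 10 = 286 N down at 0.41 m → arm 1.49 m, τ = 286 × 1.49 = 426.1 N·m clockwise.
Paint can: 4.86 × 10 = 48.6 N down at 2.16 m → arm 0.26 m, τ = 48.6 × 0.26 = 12.64 N·m counterclockwise.
Net moment of known loads = 413.5 N·m clockwise.
An unknown mass m at 3.731 m has arm 1.831 m; its moment is m·g·1.831 counterclockwise.
Balancing moments: m × 10 × 1.831 = 413.5, giving m = 413.5 / (10 × 1.831) = 22.6 kg.

m ≈ 22.6 kg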